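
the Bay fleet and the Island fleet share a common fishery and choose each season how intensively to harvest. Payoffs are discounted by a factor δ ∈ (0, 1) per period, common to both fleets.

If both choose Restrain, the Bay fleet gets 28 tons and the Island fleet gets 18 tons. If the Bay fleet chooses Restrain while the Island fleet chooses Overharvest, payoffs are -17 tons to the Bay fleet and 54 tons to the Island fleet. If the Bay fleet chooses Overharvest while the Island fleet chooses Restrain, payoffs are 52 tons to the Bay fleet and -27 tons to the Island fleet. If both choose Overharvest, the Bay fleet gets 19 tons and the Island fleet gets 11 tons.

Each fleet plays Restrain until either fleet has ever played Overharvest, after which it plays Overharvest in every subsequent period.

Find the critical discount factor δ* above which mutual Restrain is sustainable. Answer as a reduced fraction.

the Bay fleet's threshold: (52−28)/(52−19) = 8/11.
the Island fleet's threshold: (54−18)/(54−11) = 36/43.
8/11 < 36/43, so the Island fleet binds and δ* = 36/43.

36/43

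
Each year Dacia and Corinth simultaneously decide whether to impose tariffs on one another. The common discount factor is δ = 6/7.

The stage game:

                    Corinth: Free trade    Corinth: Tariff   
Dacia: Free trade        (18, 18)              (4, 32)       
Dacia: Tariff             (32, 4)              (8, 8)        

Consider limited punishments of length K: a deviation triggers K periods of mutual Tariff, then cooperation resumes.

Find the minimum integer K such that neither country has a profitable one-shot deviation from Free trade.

IC: δ(1−δ^K)/(1−δ) ≥ (32−18)/(18−8) = 7/5.
With δ = 6/7: need 1 − δ^K ≥ 7/5·(1−6/7)/(6/7), i.e. δ^K ≤ 0.7667.
Since (6/7)^1 = 0.8571 and (6/7)^2 = 0.7347, the smallest such K is 2.

2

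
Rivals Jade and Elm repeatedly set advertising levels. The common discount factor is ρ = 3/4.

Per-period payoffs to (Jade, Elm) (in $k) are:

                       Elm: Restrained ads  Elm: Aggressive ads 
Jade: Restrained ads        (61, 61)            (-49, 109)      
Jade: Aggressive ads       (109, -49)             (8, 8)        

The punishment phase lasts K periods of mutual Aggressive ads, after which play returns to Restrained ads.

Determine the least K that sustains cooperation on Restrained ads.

Need Σ_{k=1}^{K} ρ^k ≥ (109−61)/(61−8) = 0.9057 at ρ = 3/4.
At K = 1 the sum is 0.7500 < 0.9057; at K = 2 it is 1.3125 ≥ 0.9057.
So the minimum punishment length is K = 2.

2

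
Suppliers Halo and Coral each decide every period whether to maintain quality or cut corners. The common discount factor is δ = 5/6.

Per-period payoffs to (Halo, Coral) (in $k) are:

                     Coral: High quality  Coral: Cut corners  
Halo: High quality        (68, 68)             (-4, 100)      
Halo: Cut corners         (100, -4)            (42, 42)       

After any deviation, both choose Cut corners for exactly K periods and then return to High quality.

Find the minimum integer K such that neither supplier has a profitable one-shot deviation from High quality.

2

Need Σ_{k=1}^{K} δ^k ≥ (100−68)/(68−42) = 1.2308 at δ = 5/6.
At K = 1 the sum is 0.8333 < 1.2308; at K = 2 it is 1.5278 ≥ 1.2308.
So the minimum punishment length is K = 2.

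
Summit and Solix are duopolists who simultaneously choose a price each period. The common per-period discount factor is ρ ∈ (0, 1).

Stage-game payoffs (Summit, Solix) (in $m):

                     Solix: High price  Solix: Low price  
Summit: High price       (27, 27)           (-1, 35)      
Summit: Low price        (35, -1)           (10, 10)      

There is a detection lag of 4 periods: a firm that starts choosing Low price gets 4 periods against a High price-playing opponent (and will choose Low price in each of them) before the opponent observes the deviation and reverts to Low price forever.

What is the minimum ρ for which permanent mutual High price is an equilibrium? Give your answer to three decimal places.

0.752

The best deviation is to choose Low price for all 4 undetected periods, earning 35 each, then 10 forever once detected.
Deviation value: 35(1−ρ^4)/(1−ρ) + 10ρ^4/(1−ρ); cooperation value: 27/(1−ρ).
IC: 27 ≥ 35(1−ρ^4) + 10ρ^4 = 35 − 25ρ^4.
So ρ^4 ≥ 8/25, giving ρ ≥ (8/25)^(1/4) ≈ 0.752.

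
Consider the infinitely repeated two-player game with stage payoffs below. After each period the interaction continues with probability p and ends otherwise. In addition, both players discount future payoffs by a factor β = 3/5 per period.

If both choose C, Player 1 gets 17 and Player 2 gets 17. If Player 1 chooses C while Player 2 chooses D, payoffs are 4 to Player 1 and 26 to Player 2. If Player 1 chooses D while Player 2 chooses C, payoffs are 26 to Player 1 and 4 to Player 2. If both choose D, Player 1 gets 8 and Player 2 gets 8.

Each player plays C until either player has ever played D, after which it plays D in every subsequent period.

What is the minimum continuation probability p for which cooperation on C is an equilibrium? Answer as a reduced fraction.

Expected continuation weight on next period's payoff is β·p = 3/5·p, which plays the role of the discount factor.
Cooperation requires 3/5·p ≥ (26−17)/(26−8) = 1/2, hence p ≥ 5/6.

5/6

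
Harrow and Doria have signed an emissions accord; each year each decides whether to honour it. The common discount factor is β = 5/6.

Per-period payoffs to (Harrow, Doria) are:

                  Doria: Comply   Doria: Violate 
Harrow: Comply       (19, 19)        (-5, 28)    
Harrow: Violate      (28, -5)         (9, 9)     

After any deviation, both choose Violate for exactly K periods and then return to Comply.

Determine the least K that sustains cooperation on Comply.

IC: β(1−β^K)/(1−β) ≥ (28−19)/(19−9) = 9/10.
With β = 5/6: need 1 − β^K ≥ 9/10·(1−5/6)/(5/6), i.e. β^K ≤ 0.8200.
Since (5/6)^1 = 0.8333 and (5/6)^2 = 0.6944, the smallest such K is 2.

2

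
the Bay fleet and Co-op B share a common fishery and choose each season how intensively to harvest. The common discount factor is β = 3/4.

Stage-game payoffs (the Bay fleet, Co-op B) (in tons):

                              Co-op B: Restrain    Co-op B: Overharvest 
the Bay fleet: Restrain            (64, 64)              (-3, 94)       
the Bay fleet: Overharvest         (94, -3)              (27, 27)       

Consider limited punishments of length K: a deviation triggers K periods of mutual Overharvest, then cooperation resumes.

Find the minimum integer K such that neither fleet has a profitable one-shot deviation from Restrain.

No profitable deviation requires (64−27)(β+…+β^K) ≥ 94−64, i.e. β+…+β^K ≥ 30/37 ≈ 0.8108.
With β = 3/4, the partial sums are K=1: 0.7500, K=2: 1.3125.
K = 2 is the first length at which the sum reaches 0.8108.

2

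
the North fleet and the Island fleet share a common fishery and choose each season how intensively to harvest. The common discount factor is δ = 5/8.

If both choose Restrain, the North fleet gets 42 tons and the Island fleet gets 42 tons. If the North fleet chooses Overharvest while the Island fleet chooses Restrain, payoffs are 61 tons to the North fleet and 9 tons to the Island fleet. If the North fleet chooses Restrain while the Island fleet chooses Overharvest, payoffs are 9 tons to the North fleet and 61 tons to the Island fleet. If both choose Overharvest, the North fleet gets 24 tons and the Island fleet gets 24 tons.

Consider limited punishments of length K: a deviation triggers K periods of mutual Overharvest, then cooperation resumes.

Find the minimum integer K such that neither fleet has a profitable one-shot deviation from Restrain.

3

IC: δ(1−δ^K)/(1−δ) ≥ (61−42)/(42−24) = 19/18.
With δ = 5/8: need 1 − δ^K ≥ 19/18·(1−5/8)/(5/8), i.e. δ^K ≤ 0.3667.
Since (5/8)^2 = 0.3906 and (5/8)^3 = 0.2441, the smallest such K is 3.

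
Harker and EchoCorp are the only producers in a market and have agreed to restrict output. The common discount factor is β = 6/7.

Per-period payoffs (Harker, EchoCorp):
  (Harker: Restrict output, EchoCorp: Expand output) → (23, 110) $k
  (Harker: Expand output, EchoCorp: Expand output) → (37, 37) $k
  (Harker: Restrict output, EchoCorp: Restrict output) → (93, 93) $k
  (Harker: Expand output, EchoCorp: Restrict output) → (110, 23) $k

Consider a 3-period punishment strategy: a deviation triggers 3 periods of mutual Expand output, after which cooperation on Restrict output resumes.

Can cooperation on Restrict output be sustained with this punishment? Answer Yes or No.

A one-shot deviation gives 110 now, then 37 for 3 periods, then back to 93.
Gain from deviating: (110−93) today; loss: (93−37) in each of the next 3 periods.
No-deviation condition: (93−37)(β+…+β^3) ≥ 110−93, i.e. β+…+β^3 ≥ 17/56.
At β = 6/7: β+…+β^3 = 2.2216 ≥ 0.3036.
So cooperation is sustainable.

Yes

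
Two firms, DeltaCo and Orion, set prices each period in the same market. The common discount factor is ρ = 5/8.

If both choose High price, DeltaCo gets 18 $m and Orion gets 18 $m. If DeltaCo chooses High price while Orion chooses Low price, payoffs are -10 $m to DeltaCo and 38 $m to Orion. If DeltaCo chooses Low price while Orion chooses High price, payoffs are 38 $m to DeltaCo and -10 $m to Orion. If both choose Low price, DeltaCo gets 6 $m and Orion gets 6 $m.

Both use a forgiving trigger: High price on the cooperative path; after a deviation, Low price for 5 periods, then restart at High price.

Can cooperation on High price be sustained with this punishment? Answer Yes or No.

No

A one-shot deviation gives 38 now, then 6 for 5 periods, then back to 18.
Gain from deviating: (38−18) today; loss: (18−6) in each of the next 5 periods.
No-deviation condition: (18−6)(ρ+…+ρ^5) ≥ 38−18, i.e. ρ+…+ρ^5 ≥ 5/3.
At ρ = 5/8: ρ+…+ρ^5 = 1.5077 < 1.6667.
So cooperation is not sustainable.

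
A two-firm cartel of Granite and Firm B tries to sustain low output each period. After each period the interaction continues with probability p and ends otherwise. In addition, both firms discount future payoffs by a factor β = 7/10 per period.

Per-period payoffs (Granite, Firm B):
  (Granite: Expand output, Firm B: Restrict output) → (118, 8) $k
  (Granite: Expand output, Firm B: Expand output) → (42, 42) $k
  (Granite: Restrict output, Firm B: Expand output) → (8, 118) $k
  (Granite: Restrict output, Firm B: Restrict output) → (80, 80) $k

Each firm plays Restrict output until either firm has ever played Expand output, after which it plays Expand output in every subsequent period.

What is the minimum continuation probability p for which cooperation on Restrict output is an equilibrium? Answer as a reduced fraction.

Expected continuation weight on next period's payoff is β·p = 7/10·p, which plays the role of the discount factor.
Cooperation requires 7/10·p ≥ (118−80)/(118−42) = 1/2, hence p ≥ 5/7.

5/7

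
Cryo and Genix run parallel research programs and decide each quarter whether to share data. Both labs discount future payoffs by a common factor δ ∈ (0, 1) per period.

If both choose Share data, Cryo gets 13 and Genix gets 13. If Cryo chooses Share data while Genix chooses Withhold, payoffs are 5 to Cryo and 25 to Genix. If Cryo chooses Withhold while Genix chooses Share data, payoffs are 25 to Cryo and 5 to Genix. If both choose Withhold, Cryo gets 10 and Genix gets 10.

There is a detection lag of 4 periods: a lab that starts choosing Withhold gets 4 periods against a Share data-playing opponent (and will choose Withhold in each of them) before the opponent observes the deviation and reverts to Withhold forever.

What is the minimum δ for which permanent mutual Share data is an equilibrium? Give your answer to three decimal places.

The best deviation is to choose Withhold for all 4 undetected periods, earning 25 each, then 10 forever once detected.
Deviation value: 25(1−δ^4)/(1−δ) + 10δ^4/(1−δ); cooperation value: 13/(1−δ).
IC: 13 ≥ 25(1−δ^4) + 10δ^4 = 25 − 15δ^4.
So δ^4 ≥ 12/15 = 4/5, giving δ ≥ (4/5)^(1/4) ≈ 0.946.

0.946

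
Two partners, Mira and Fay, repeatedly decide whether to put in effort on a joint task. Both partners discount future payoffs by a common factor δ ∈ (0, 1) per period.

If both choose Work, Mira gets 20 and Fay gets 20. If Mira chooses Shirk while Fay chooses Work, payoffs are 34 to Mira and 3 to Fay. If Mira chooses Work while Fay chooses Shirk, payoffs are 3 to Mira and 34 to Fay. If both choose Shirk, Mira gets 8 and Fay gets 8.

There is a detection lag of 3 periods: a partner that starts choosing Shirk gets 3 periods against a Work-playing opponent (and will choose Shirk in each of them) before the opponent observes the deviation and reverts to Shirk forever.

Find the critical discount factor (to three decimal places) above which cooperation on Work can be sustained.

0.814

Deviating for the 3 undetected periods gains 34−20 = 14 per period over cooperation, then loses 20−8 = 12 per period forever once punishment starts.
Gain: 14(1 + δ + … + δ^2); loss: 12·δ^3/(1−δ).
No profitable deviation ⇔ 14(1−δ^3) ≤ 12·δ^3, i.e. δ^3 ≥ 14/(14+12) = 7/13.
Hence δ ≥ (7/13)^(1/3) ≈ 0.814.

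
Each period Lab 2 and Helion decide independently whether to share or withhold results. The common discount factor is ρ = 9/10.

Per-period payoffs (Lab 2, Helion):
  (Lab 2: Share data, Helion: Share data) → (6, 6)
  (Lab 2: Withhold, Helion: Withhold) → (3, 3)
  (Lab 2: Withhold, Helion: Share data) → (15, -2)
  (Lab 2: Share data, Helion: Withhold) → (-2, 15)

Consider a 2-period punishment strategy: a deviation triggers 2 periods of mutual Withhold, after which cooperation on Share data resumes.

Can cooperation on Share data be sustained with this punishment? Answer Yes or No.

IC: ρ+…+ρ^2 ≥ (15−6)/(6−3) = 3.
At ρ = 9/10: partial sum = 1.7100 < 3.0000. Cooperation not sustainable.

No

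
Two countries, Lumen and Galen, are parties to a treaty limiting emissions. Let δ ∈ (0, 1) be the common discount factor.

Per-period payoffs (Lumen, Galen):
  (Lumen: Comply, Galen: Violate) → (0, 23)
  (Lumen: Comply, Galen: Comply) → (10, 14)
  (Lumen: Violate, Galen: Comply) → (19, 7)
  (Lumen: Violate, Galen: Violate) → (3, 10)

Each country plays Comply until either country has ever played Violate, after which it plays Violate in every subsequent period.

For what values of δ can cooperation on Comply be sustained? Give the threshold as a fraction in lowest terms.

For Lumen: deviation gain 19−10 = 9, per-period punishment loss 10−3 = 7. IC gives δ ≥ 9/16.
For Galen: gain 9, loss 4 per period, so δ ≥ 9/13.
The tighter constraint is Galen's, so cooperation needs δ ≥ 9/13.

9/13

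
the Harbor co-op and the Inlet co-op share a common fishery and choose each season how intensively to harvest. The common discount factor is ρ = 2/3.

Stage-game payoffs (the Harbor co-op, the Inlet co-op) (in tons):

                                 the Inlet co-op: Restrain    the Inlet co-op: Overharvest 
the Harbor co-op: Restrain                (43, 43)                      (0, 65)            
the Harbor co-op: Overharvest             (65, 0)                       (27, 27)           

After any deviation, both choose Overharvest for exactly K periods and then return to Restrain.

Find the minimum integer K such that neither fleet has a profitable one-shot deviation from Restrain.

No profitable deviation requires (43−27)(ρ+…+ρ^K) ≥ 65−43, i.e. ρ+…+ρ^K ≥ 11/8 ≈ 1.3750.
With ρ = 2/3, the partial sums are K=1: 0.6667, K=2: 1.1111, K=3: 1.4074.
K = 3 is the first length at which the sum reaches 1.3750.

3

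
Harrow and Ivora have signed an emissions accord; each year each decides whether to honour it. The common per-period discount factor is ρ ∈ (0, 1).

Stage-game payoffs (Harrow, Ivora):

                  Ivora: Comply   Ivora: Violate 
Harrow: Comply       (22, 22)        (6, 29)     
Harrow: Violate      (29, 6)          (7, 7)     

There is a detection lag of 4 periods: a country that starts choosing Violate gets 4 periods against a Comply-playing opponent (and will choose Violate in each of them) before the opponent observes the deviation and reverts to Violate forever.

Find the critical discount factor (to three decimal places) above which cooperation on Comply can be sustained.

A deviator earns 29 for 4 periods, then 7 forever; cooperating earns 22 forever. Multiplying the IC by (1−ρ):
22 ≥ 29(1−ρ^4) + 7ρ^4, so 22·ρ^4 ≥ 7 and ρ^4 ≥ 7/22.
ρ ≥ (7/22)^(1/4) ≈ 0.751.

0.751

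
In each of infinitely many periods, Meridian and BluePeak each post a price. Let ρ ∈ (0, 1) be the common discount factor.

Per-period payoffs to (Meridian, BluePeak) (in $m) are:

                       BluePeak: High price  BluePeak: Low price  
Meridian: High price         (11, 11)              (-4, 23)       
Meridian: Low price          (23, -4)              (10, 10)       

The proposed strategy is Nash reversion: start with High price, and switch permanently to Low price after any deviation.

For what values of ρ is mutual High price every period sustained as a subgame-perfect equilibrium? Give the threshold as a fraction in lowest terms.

11/(1−ρ) ≥ 23 + 10ρ/(1−ρ)
11 ≥ 23 − 13ρ
ρ ≥ 12/13.

12/13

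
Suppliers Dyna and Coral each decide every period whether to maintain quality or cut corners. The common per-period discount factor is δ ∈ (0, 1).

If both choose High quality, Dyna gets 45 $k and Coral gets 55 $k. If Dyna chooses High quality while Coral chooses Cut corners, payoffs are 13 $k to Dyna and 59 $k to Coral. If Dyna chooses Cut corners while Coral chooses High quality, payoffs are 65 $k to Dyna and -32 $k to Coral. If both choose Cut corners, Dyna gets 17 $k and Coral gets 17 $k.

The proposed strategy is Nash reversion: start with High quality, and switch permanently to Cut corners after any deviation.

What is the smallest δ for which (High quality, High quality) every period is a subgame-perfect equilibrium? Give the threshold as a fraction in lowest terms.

For Dyna: deviation gain 65−45 = 20, per-period punishment loss 45−17 = 28. IC gives δ ≥ 20/48 = 5/12.
For Coral: gain 4, loss 38 per period, so δ ≥ 4/42 = 2/21.
The tighter constraint is Dyna's, so cooperation needs δ ≥ 5/12.

5/12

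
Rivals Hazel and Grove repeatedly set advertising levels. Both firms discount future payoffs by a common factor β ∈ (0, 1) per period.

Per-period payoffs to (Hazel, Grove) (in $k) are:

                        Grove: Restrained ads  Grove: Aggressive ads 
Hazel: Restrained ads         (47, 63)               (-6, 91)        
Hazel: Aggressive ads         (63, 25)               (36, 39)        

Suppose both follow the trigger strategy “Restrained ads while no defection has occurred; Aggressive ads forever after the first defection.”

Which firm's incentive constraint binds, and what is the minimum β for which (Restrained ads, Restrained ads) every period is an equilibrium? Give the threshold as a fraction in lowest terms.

Hazel; β ≥ 16/27

Hazel: cooperation gives 47 each period; deviation gives 63 once then 36 forever.
  47/(1−β) ≥ 63 + 36β/(1−β) ⇒ β ≥ 16/27.
Grove: cooperation gives 63 each period; deviation gives 91 once then 39 forever.
  β ≥ 28/52 = 7/13.
Both must hold, so the binding constraint is Hazel's: β ≥ 16/27.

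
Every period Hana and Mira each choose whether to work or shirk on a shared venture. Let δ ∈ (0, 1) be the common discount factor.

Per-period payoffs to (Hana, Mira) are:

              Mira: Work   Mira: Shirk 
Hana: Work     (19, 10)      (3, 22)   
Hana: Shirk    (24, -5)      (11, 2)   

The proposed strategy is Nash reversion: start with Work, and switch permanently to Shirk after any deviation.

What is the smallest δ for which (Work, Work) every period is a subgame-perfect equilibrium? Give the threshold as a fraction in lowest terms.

Hana's threshold: (24−19)/(24−11) = 5/13.
Mira's threshold: (22−10)/(22−2) = 3/5.
5/13 < 3/5, so Mira binds and δ* = 3/5.

3/5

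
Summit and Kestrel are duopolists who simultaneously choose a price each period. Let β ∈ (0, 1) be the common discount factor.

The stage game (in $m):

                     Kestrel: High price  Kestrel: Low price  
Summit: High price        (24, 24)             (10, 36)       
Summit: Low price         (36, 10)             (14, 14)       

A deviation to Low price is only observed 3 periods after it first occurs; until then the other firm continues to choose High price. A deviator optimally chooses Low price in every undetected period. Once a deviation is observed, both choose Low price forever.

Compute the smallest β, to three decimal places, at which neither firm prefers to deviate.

Deviating for the 3 undetected periods gains 36−24 = 12 per period over cooperation, then loses 24−14 = 10 per period forever once punishment starts.
Gain: 12(1 + β + … + β^2); loss: 10·β^3/(1−β).
No profitable deviation ⇔ 12(1−β^3) ≤ 10·β^3, i.e. β^3 ≥ 12/(12+10) = 6/11.
Hence β ≥ (6/11)^(1/3) ≈ 0.817.

0.817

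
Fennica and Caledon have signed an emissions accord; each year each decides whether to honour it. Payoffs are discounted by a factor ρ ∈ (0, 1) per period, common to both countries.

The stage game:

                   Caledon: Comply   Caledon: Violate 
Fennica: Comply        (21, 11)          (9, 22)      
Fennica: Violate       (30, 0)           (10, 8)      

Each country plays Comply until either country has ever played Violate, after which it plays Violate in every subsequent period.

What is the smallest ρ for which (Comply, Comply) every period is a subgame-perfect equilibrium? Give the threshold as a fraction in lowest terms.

11/14

For Fennica: deviation gain 30−21 = 9, per-period punishment loss 21−10 = 11. IC gives ρ ≥ 9/20.
For Caledon: gain 11, loss 3 per period, so ρ ≥ 11/14.
The tighter constraint is Caledon's, so cooperation needs ρ ≥ 11/14.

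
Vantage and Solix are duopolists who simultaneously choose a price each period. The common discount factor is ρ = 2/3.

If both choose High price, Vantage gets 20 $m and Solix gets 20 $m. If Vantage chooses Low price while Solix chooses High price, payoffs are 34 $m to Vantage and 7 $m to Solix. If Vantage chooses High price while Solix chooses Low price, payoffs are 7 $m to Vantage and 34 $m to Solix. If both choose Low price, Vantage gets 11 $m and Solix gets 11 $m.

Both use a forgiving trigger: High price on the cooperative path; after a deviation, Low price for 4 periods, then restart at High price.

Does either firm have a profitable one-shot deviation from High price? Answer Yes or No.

IC: ρ+…+ρ^4 ≥ (34−20)/(20−11) = 14/9.
At ρ = 2/3: partial sum = 1.6049 ≥ 1.5556. Cooperation sustainable.

No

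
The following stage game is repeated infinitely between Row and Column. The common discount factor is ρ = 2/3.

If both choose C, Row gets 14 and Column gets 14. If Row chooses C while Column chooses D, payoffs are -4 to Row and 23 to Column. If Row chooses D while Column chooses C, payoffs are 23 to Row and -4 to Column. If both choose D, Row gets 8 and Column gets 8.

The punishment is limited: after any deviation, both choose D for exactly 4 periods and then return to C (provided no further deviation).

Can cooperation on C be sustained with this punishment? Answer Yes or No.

Yes

A one-shot deviation gives 23 now, then 8 for 4 periods, then back to 14.
Gain from deviating: (23−14) today; loss: (14−8) in each of the next 4 periods.
No-deviation condition: (14−8)(ρ+…+ρ^4) ≥ 23−14, i.e. ρ+…+ρ^4 ≥ 3/2.
At ρ = 2/3: ρ+…+ρ^4 = 1.6049 ≥ 1.5000.
So cooperation is sustainable.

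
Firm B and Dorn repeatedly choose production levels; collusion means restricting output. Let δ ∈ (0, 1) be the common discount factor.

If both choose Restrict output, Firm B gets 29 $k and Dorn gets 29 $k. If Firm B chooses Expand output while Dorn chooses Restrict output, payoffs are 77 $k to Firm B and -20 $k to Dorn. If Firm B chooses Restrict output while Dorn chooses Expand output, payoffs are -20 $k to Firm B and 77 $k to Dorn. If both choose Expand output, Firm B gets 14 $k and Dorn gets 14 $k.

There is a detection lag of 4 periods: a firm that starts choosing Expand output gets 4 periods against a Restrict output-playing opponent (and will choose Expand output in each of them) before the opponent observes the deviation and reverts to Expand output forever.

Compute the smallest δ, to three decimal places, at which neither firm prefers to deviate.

0.934

Deviating for the 4 undetected periods gains 77−29 = 48 per period over cooperation, then loses 29−14 = 15 per period forever once punishment starts.
Gain: 48(1 + δ + … + δ^3); loss: 15·δ^4/(1−δ).
No profitable deviation ⇔ 48(1−δ^4) ≤ 15·δ^4, i.e. δ^4 ≥ 48/(48+15) = 16/21.
Hence δ ≥ (16/21)^(1/4) ≈ 0.934.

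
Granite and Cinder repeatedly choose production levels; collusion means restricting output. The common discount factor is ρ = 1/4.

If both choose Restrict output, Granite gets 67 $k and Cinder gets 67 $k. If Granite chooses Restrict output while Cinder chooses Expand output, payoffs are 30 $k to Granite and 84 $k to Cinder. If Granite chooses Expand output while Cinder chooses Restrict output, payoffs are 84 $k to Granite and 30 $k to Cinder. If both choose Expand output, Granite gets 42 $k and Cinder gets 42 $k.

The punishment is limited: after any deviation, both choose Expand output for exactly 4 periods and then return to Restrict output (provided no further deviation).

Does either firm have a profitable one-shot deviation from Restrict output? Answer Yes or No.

A one-shot deviation gives 84 now, then 42 for 4 periods, then back to 67.
Gain from deviating: (84−67) today; loss: (67−42) in each of the next 4 periods.
No-deviation condition: (67−42)(ρ+…+ρ^4) ≥ 84−67, i.e. ρ+…+ρ^4 ≥ 17/25.
At ρ = 1/4: ρ+…+ρ^4 = 0.3320 < 0.6800.
So cooperation is not sustainable.

Yes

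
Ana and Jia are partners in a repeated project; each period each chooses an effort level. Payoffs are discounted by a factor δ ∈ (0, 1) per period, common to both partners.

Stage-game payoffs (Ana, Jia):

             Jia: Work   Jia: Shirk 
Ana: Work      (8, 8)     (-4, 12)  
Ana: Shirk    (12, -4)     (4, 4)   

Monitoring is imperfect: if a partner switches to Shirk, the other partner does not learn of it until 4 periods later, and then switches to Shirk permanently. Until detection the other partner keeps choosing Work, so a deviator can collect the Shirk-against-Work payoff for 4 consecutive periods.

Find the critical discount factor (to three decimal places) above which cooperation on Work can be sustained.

The best deviation is to choose Shirk for all 4 undetected periods, earning 12 each, then 4 forever once detected.
Deviation value: 12(1−δ^4)/(1−δ) + 4δ^4/(1−δ); cooperation value: 8/(1−δ).
IC: 8 ≥ 12(1−δ^4) + 4δ^4 = 12 − 8δ^4.
So δ^4 ≥ 4/8 = 1/2, giving δ ≥ (1/2)^(1/4) ≈ 0.841.

0.841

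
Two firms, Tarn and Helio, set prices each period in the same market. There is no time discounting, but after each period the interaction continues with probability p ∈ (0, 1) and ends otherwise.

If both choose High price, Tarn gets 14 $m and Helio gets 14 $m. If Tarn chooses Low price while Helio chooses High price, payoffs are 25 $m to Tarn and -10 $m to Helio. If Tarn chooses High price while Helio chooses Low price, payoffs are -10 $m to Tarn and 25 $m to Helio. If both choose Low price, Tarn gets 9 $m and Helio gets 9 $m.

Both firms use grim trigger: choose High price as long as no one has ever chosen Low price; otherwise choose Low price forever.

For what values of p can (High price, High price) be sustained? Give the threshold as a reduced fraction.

With no time discounting, the continuation probability p plays the role of the discount factor.
Grim-trigger IC: 14/(1−p) ≥ 25 + 9p/(1−p) ⇒ p ≥ (25−14)/(25−9) = 11/16.

11/16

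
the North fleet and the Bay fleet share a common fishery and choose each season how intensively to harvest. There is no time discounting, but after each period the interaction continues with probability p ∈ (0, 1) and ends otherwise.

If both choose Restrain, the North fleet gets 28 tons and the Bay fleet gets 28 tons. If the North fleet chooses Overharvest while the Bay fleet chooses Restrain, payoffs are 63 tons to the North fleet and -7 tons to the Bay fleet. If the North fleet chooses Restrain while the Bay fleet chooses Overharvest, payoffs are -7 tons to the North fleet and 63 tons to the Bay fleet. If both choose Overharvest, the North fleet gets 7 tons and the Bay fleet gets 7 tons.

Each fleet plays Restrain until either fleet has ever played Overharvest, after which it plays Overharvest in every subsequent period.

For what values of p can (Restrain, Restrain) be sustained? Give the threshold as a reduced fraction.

5/8

Expected cooperation value is 28 + p·28 + p²·28 + … = 28/(1−p); deviation gives 63 + p·7/(1−p).
28 ≥ 63(1−p) + 7p ⇒ 56p ≥ 35 ⇒ p ≥ 35/56 = 5/8.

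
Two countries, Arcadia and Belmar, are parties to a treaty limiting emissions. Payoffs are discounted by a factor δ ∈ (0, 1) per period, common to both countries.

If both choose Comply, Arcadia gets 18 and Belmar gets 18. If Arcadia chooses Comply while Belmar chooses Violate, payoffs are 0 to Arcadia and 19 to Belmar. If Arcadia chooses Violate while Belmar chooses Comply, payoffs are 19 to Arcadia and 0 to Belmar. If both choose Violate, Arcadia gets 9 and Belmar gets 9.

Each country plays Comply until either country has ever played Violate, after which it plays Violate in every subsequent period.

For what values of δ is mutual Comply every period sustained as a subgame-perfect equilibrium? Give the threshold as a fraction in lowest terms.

Cooperation forever yields 18 each period: 18/(1−δ).
Deviating yields 19 once, then 9 forever: 19 + 9δ/(1−δ).
No profitable deviation requires 18/(1−δ) ≥ 19 + 9δ/(1−δ).
Multiplying by (1−δ): 18 ≥ 19(1−δ) + 9δ = 19 − 10δ.
So 10δ ≥ 1, i.e. δ ≥ 1/10.

1/10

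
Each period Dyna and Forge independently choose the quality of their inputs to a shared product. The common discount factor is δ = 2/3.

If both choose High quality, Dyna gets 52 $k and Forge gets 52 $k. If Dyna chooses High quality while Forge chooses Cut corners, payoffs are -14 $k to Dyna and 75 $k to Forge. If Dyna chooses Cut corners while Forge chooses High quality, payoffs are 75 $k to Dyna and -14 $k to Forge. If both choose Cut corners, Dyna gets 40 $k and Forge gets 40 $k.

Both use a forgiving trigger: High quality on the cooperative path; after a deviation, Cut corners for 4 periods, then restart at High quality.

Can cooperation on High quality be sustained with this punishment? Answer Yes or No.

IC: δ+…+δ^4 ≥ (75−52)/(52−40) = 23/12.
At δ = 2/3: partial sum = 1.6049 < 1.9167. Cooperation not sustainable.

No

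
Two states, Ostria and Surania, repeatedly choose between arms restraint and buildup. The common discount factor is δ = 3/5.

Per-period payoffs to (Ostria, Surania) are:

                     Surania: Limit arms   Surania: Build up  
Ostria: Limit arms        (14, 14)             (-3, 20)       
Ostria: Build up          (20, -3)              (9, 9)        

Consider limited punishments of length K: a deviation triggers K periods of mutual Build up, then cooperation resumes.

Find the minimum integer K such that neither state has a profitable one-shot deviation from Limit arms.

IC: δ(1−δ^K)/(1−δ) ≥ (20−14)/(14−9) = 6/5.
With δ = 3/5: need 1 − δ^K ≥ 6/5·(1−3/5)/(3/5), i.e. δ^K ≤ 0.2000.
Since (3/5)^3 = 0.2160 and (3/5)^4 = 0.1296, the smallest such K is 4.

4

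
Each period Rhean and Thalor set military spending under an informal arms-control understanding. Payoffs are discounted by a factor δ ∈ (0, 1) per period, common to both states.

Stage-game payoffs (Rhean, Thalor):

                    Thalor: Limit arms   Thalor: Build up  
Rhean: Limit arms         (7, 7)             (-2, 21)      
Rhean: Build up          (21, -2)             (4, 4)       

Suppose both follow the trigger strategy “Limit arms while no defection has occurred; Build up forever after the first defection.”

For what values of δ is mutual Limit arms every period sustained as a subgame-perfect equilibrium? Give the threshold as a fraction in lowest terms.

One-period gain from deviating is 21 − 7 = 14. The loss is 7 − 4 = 3 in every subsequent period, with present value 3·δ/(1−δ).
Deviation is unprofitable when 3·δ/(1−δ) ≥ 14, i.e. δ/(1−δ) ≥ 14/3.
Equivalently δ ≥ 14/(14+3) = 14/17.

14/17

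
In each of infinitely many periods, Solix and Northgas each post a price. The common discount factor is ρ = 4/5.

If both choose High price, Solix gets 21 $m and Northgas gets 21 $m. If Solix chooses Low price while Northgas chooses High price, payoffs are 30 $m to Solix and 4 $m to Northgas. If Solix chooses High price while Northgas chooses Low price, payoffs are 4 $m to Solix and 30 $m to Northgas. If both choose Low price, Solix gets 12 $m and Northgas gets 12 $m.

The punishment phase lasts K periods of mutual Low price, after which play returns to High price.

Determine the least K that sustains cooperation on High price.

Need Σ_{k=1}^{K} ρ^k ≥ (30−21)/(21−12) = 1.0000 at ρ = 4/5.
At K = 1 the sum is 0.8000 < 1.0000; at K = 2 it is 1.4400 ≥ 1.0000.
So the minimum punishment length is K = 2.

2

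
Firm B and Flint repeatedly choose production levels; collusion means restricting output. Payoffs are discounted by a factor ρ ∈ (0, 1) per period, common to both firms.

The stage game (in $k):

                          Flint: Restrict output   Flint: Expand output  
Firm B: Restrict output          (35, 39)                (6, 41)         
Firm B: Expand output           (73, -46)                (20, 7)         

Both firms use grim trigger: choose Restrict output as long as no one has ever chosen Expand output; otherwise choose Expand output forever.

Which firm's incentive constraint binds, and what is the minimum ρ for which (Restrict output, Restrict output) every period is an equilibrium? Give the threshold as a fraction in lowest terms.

Firm B's threshold: (73−35)/(73−20) = 38/53.
Flint's threshold: (41−39)/(41−7) = 1/17.
38/53 > 1/17, so Firm B binds and ρ* = 38/53.

Firm B; ρ ≥ 38/53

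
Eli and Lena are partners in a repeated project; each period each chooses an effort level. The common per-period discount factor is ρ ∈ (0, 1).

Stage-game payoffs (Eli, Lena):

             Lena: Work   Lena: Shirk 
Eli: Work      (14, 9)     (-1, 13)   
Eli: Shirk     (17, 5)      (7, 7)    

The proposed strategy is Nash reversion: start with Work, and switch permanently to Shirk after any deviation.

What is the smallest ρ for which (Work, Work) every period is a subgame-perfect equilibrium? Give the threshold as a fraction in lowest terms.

Eli: cooperation gives 14 each period; deviation gives 17 once then 7 forever.
  14/(1−ρ) ≥ 17 + 7ρ/(1−ρ) ⇒ ρ ≥ 3/10.
Lena: cooperation gives 9 each period; deviation gives 13 once then 7 forever.
  ρ ≥ 4/6 = 2/3.
Both must hold, so the binding constraint is Lena's: ρ ≥ 2/3.

2/3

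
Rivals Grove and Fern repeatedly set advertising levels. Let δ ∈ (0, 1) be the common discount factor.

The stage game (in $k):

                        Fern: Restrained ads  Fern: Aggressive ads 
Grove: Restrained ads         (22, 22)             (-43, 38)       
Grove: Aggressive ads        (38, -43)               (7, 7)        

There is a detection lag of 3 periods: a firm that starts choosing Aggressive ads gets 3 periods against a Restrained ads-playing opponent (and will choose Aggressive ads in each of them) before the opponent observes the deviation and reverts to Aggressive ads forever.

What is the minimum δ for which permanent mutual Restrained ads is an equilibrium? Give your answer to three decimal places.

A deviator earns 38 for 3 periods, then 7 forever; cooperating earns 22 forever. Multiplying the IC by (1−δ):
22 ≥ 38(1−δ^3) + 7δ^3, so 31·δ^3 ≥ 16 and δ^3 ≥ 16/31.
δ ≥ (16/31)^(1/3) ≈ 0.802.

0.802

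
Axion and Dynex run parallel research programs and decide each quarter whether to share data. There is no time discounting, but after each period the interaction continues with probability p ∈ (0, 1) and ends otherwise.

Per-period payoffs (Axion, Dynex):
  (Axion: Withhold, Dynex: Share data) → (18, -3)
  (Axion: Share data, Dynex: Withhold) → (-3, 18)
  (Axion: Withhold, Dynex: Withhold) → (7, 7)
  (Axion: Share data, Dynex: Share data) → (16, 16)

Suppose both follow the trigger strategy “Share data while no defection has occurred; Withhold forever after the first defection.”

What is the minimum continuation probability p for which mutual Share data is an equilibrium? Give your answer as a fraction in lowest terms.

Expected cooperation value is 16 + p·16 + p²·16 + … = 16/(1−p); deviation gives 18 + p·7/(1−p).
16 ≥ 18(1−p) + 7p ⇒ 11p ≥ 2 ⇒ p ≥ 2/11.

2/11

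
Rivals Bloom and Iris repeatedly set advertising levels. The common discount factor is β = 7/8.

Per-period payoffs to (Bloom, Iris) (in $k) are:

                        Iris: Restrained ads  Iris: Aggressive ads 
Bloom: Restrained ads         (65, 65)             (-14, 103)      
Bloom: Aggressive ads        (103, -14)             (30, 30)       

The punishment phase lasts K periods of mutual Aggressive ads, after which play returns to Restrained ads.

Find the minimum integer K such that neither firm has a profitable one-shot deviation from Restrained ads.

No profitable deviation requires (65−30)(β+…+β^K) ≥ 103−65, i.e. β+…+β^K ≥ 38/35 ≈ 1.0857.
With β = 7/8, the partial sums are K=1: 0.8750, K=2: 1.6406.
K = 2 is the first length at which the sum reaches 1.0857.

2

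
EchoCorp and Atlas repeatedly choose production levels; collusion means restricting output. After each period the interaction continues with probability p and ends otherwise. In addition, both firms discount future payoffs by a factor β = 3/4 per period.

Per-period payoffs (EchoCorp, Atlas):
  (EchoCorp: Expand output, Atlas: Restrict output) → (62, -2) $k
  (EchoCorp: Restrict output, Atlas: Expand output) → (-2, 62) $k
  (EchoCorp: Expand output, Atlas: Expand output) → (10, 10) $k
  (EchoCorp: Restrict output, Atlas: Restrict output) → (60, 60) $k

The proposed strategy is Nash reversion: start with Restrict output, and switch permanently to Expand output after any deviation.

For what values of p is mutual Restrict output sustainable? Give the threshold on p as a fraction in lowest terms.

2/39

Expected continuation weight on next period's payoff is β·p = 3/4·p, which plays the role of the discount factor.
Cooperation requires 3/4·p ≥ (62−60)/(62−10) = 1/26, hence p ≥ 2/39.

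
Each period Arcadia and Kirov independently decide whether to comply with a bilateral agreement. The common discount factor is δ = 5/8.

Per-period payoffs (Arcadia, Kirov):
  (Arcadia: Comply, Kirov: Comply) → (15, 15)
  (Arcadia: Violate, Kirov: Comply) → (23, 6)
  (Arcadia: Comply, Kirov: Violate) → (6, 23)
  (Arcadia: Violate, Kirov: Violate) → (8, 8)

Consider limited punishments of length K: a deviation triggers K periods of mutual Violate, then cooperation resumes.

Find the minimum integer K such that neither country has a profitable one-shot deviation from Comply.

IC: δ(1−δ^K)/(1−δ) ≥ (23−15)/(15−8) = 8/7.
With δ = 5/8: need 1 − δ^K ≥ 8/7·(1−5/8)/(5/8), i.e. δ^K ≤ 0.3143.
Since (5/8)^2 = 0.3906 and (5/8)^3 = 0.2441, the smallest such K is 3.

3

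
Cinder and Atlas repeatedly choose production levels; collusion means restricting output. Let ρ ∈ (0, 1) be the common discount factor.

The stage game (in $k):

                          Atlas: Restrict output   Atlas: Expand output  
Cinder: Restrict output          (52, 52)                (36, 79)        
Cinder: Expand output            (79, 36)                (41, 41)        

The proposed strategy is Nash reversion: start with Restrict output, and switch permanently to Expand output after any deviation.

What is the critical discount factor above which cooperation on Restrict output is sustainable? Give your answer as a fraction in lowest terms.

Under grim trigger the critical discount factor is (T−C)/(T−P) with T = 79, C = 52, P = 41.
ρ* = (79−52)/(79−41) = 27/38.

27/38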